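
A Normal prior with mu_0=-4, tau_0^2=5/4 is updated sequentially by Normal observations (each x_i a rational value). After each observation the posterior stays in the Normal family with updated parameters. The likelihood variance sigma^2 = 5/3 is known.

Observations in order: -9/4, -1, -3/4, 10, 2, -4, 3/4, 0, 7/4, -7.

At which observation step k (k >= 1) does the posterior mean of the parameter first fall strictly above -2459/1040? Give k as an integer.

obs 1: x=-9/4 → posterior Normal(-13/4, 5/7)
obs 2: x=-1 → posterior Normal(-103/40, 1/2)
obs 3: x=-3/4 → posterior Normal(-28/13, 5/13)
obs 4: x=10 → posterior Normal(1/8, 5/16)
obs 5: x=2 → posterior Normal(8/19, 5/19)
obs 6: x=-4 → posterior Normal(-2/11, 5/22)
obs 7: x=3/4 → posterior Normal(-7/100, 1/5)
obs 8: x=0 → posterior Normal(-1/16, 5/28)
obs 9: x=7/4 → posterior Normal(7/62, 5/31)
obs 10: x=-7 → posterior Normal(-35/68, 5/34)

k = 3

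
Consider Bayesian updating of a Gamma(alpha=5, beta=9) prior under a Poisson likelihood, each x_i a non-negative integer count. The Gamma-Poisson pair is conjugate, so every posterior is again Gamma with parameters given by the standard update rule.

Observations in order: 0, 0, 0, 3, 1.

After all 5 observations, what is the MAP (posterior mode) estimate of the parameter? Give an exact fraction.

4/7

obs 1: x=0 → posterior Gamma(5, 10)
obs 2: x=0 → posterior Gamma(5, 11)
obs 3: x=0 → posterior Gamma(5, 12)
obs 4: x=3 → posterior Gamma(8, 13)
obs 5: x=1 → posterior Gamma(9, 14)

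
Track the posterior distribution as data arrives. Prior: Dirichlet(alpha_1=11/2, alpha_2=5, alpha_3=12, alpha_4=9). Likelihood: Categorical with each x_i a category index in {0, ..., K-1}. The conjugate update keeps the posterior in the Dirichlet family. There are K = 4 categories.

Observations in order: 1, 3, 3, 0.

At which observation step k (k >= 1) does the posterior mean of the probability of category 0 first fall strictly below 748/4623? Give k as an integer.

k = 3

obs 1: x=1 → posterior Dirichlet(11/2, 6, 12, 9)
obs 2: x=3 → posterior Dirichlet(11/2, 6, 12, 10)
obs 3: x=3 → posterior Dirichlet(11/2, 6, 12, 11)
obs 4: x=0 → posterior Dirichlet(13/2, 6, 12, 11)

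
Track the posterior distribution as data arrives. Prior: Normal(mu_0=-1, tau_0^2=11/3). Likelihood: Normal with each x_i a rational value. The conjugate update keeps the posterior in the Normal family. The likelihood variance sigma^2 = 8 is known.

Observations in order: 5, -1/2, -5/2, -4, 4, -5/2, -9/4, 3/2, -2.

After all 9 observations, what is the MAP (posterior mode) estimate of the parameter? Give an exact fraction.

-239/492

obs 1: x=5 → posterior Normal(31/35, 88/35)
obs 2: x=-1/2 → posterior Normal(51/92, 44/23)
obs 3: x=-5/2 → posterior Normal(-2/57, 88/57)
obs 4: x=-4 → posterior Normal(-23/34, 22/17)
obs 5: x=4 → posterior Normal(-2/79, 88/79)
obs 6: x=-5/2 → posterior Normal(-59/180, 44/45)
obs 7: x=-9/4 → posterior Normal(-217/404, 88/101)
obs 8: x=3/2 → posterior Normal(-151/448, 11/14)
obs 9: x=-2 → posterior Normal(-239/492, 88/123)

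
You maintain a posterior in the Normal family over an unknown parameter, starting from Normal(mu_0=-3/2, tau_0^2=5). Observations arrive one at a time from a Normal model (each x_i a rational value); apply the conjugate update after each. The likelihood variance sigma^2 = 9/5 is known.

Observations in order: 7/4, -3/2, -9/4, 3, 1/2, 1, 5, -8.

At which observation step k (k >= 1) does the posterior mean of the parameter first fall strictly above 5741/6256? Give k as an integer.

k = 7

obs 1: x=7/4 → posterior Normal(121/136, 45/34)
obs 2: x=-3/2 → posterior Normal(-29/236, 45/59)
obs 3: x=-9/4 → posterior Normal(-127/168, 15/28)
obs 4: x=3 → posterior Normal(23/218, 45/109)
obs 5: x=1/2 → posterior Normal(12/67, 45/134)
obs 6: x=1 → posterior Normal(49/159, 15/53)
obs 7: x=5 → posterior Normal(87/92, 45/184)
obs 8: x=-8 → posterior Normal(-26/209, 45/209)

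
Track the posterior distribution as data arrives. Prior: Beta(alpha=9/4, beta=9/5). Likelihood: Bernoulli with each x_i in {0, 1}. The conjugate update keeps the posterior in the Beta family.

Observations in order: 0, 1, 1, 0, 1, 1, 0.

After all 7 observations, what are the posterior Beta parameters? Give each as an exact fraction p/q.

alpha=25/4, beta=24/5

obs 1: x=0 → posterior Beta(9/4, 14/5)
obs 2: x=1 → posterior Beta(13/4, 14/5)
obs 3: x=1 → posterior Beta(17/4, 14/5)
obs 4: x=0 → posterior Beta(17/4, 19/5)
obs 5: x=1 → posterior Beta(21/4, 19/5)
obs 6: x=1 → posterior Beta(25/4, 19/5)
obs 7: x=0 → posterior Beta(25/4, 24/5)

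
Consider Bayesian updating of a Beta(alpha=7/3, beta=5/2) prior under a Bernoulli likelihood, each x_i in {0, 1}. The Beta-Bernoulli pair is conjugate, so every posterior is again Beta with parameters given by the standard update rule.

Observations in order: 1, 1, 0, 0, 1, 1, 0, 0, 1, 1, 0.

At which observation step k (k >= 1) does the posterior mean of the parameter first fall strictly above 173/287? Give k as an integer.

obs 1: x=1 → posterior Beta(10/3, 5/2)
obs 2: x=1 → posterior Beta(13/3, 5/2)
obs 3: x=0 → posterior Beta(13/3, 7/2)
obs 4: x=0 → posterior Beta(13/3, 9/2)
obs 5: x=1 → posterior Beta(16/3, 9/2)
obs 6: x=1 → posterior Beta(19/3, 9/2)
obs 7: x=0 → posterior Beta(19/3, 11/2)
obs 8: x=0 → posterior Beta(19/3, 13/2)
obs 9: x=1 → posterior Beta(22/3, 13/2)
obs 10: x=1 → posterior Beta(25/3, 13/2)
obs 11: x=0 → posterior Beta(25/3, 15/2)

k = 2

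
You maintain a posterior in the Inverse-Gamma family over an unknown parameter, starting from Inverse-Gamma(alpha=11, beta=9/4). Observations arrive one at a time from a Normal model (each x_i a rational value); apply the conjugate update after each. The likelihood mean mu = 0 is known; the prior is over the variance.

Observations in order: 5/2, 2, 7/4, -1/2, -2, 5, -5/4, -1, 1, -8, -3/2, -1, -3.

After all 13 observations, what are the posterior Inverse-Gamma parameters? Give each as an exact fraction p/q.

alpha=35/2, beta=1015/16

obs 1: x=5/2 → posterior Inverse-Gamma(23/2, 43/8)
obs 2: x=2 → posterior Inverse-Gamma(12, 59/8)
obs 3: x=7/4 → posterior Inverse-Gamma(25/2, 285/32)
obs 4: x=-1/2 → posterior Inverse-Gamma(13, 289/32)
obs 5: x=-2 → posterior Inverse-Gamma(27/2, 353/32)
obs 6: x=5 → posterior Inverse-Gamma(14, 753/32)
obs 7: x=-5/4 → posterior Inverse-Gamma(29/2, 389/16)
obs 8: x=-1 → posterior Inverse-Gamma(15, 397/16)
obs 9: x=1 → posterior Inverse-Gamma(31/2, 405/16)
obs 10: x=-8 → posterior Inverse-Gamma(16, 917/16)
obs 11: x=-3/2 → posterior Inverse-Gamma(33/2, 935/16)
obs 12: x=-1 → posterior Inverse-Gamma(17, 943/16)
obs 13: x=-3 → posterior Inverse-Gamma(35/2, 1015/16)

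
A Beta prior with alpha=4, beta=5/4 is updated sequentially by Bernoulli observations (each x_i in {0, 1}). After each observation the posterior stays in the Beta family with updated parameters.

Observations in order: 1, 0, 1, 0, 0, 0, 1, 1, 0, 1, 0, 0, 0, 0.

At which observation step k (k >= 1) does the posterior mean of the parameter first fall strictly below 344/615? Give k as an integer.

k = 6

obs 1: x=1 → posterior Beta(5, 5/4)
obs 2: x=0 → posterior Beta(5, 9/4)
obs 3: x=1 → posterior Beta(6, 9/4)
obs 4: x=0 → posterior Beta(6, 13/4)
obs 5: x=0 → posterior Beta(6, 17/4)
obs 6: x=0 → posterior Beta(6, 21/4)
obs 7: x=1 → posterior Beta(7, 21/4)
obs 8: x=1 → posterior Beta(8, 21/4)
obs 9: x=0 → posterior Beta(8, 25/4)
obs 10: x=1 → posterior Beta(9, 25/4)
obs 11: x=0 → posterior Beta(9, 29/4)
obs 12: x=0 → posterior Beta(9, 33/4)
obs 13: x=0 → posterior Beta(9, 37/4)
obs 14: x=0 → posterior Beta(9, 41/4)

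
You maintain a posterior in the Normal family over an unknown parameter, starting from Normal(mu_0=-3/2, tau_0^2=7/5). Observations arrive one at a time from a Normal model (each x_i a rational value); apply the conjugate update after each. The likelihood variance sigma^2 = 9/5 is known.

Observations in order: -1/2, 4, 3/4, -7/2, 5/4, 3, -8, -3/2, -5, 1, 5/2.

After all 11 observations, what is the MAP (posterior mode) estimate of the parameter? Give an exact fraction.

obs 1: x=-1/2 → posterior Normal(-17/16, 63/80)
obs 2: x=4 → posterior Normal(11/23, 63/115)
obs 3: x=3/4 → posterior Normal(13/24, 21/50)
obs 4: x=-7/2 → posterior Normal(-33/148, 63/185)
obs 5: x=5/4 → posterior Normal(1/88, 63/220)
obs 6: x=3 → posterior Normal(43/102, 21/85)
obs 7: x=-8 → posterior Normal(-69/116, 63/290)
obs 8: x=-3/2 → posterior Normal(-9/13, 63/325)
obs 9: x=-5 → posterior Normal(-10/9, 7/40)
obs 10: x=1 → posterior Normal(-73/79, 63/395)
obs 11: x=5/2 → posterior Normal(-111/172, 63/430)

-111/172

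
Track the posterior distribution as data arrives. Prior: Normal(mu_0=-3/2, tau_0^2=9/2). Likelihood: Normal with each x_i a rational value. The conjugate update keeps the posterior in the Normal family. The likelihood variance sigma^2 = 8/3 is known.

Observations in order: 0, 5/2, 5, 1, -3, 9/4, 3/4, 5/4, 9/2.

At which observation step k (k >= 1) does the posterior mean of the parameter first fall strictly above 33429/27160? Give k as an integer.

obs 1: x=0 → posterior Normal(-24/43, 72/43)
obs 2: x=5/2 → posterior Normal(87/140, 36/35)
obs 3: x=5 → posterior Normal(357/194, 72/97)
obs 4: x=1 → posterior Normal(411/248, 18/31)
obs 5: x=-3 → posterior Normal(249/302, 72/151)
obs 6: x=9/4 → posterior Normal(741/712, 36/89)
obs 7: x=3/4 → posterior Normal(411/410, 72/205)
obs 8: x=5/4 → posterior Normal(33/32, 9/29)
obs 9: x=9/2 → posterior Normal(39/28, 72/259)

k = 3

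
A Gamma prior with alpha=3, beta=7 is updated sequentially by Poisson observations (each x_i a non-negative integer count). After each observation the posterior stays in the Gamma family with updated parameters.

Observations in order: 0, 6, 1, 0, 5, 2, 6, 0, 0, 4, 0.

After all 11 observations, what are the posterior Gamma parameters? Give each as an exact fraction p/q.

obs 1: x=0 → posterior Gamma(3, 8)
obs 2: x=6 → posterior Gamma(9, 9)
obs 3: x=1 → posterior Gamma(10, 10)
obs 4: x=0 → posterior Gamma(10, 11)
obs 5: x=5 → posterior Gamma(15, 12)
obs 6: x=2 → posterior Gamma(17, 13)
obs 7: x=6 → posterior Gamma(23, 14)
obs 8: x=0 → posterior Gamma(23, 15)
obs 9: x=0 → posterior Gamma(23, 16)
obs 10: x=4 → posterior Gamma(27, 17)
obs 11: x=0 → posterior Gamma(27, 18)

alpha=27, beta=18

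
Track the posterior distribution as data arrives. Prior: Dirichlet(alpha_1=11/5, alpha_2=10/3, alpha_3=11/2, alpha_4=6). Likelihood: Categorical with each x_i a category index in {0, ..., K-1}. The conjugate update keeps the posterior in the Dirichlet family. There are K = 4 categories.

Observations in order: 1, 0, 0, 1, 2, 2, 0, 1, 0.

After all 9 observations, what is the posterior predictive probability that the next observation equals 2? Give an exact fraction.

obs 1: x=1 → posterior Dirichlet(11/5, 13/3, 11/2, 6)
obs 2: x=0 → posterior Dirichlet(16/5, 13/3, 11/2, 6)
obs 3: x=0 → posterior Dirichlet(21/5, 13/3, 11/2, 6)
obs 4: x=1 → posterior Dirichlet(21/5, 16/3, 11/2, 6)
obs 5: x=2 → posterior Dirichlet(21/5, 16/3, 13/2, 6)
obs 6: x=2 → posterior Dirichlet(21/5, 16/3, 15/2, 6)
obs 7: x=0 → posterior Dirichlet(26/5, 16/3, 15/2, 6)
obs 8: x=1 → posterior Dirichlet(26/5, 19/3, 15/2, 6)
obs 9: x=0 → posterior Dirichlet(31/5, 19/3, 15/2, 6)

225/781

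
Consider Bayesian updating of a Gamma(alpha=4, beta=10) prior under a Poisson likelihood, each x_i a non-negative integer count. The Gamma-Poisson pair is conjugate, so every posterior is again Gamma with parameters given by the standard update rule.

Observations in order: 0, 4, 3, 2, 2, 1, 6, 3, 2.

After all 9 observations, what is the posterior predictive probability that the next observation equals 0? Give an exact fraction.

33600614943460448322716069311260139/134217728000000000000000000000000000

obs 1: x=0 → posterior Gamma(4, 11)
obs 2: x=4 → posterior Gamma(8, 12)
obs 3: x=3 → posterior Gamma(11, 13)
obs 4: x=2 → posterior Gamma(13, 14)
obs 5: x=2 → posterior Gamma(15, 15)
obs 6: x=1 → posterior Gamma(16, 16)
obs 7: x=6 → posterior Gamma(22, 17)
obs 8: x=3 → posterior Gamma(25, 18)
obs 9: x=2 → posterior Gamma(27, 19)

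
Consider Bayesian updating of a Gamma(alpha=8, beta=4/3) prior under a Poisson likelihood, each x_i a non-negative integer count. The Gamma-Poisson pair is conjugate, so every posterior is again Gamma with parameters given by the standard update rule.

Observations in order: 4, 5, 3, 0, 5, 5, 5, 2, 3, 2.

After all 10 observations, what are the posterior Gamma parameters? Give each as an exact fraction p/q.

obs 1: x=4 → posterior Gamma(12, 7/3)
obs 2: x=5 → posterior Gamma(17, 10/3)
obs 3: x=3 → posterior Gamma(20, 13/3)
obs 4: x=0 → posterior Gamma(20, 16/3)
obs 5: x=5 → posterior Gamma(25, 19/3)
obs 6: x=5 → posterior Gamma(30, 22/3)
obs 7: x=5 → posterior Gamma(35, 25/3)
obs 8: x=2 → posterior Gamma(37, 28/3)
obs 9: x=3 → posterior Gamma(40, 31/3)
obs 10: x=2 → posterior Gamma(42, 34/3)

alpha=42, beta=34/3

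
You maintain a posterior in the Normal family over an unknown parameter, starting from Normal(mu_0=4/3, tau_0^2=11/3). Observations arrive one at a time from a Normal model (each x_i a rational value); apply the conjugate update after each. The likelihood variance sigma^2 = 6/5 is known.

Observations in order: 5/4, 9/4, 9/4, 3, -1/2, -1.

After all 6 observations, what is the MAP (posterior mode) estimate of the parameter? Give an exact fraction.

1691/1392

obs 1: x=5/4 → posterior Normal(371/292, 66/73)
obs 2: x=9/4 → posterior Normal(433/256, 33/64)
obs 3: x=9/4 → posterior Normal(1361/732, 22/61)
obs 4: x=3 → posterior Normal(2021/952, 33/119)
obs 5: x=-1/2 → posterior Normal(1911/1172, 66/293)
obs 6: x=-1 → posterior Normal(1691/1392, 11/58)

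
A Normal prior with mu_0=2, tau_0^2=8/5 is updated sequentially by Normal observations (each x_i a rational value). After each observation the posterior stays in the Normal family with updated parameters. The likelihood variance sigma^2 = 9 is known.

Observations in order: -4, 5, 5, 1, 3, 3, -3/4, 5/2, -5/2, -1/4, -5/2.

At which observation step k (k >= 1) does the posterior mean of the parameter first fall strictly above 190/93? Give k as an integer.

obs 1: x=-4 → posterior Normal(58/53, 72/53)
obs 2: x=5 → posterior Normal(98/61, 72/61)
obs 3: x=5 → posterior Normal(2, 24/23)
obs 4: x=1 → posterior Normal(146/77, 72/77)
obs 5: x=3 → posterior Normal(2, 72/85)
obs 6: x=3 → posterior Normal(194/93, 24/31)
obs 7: x=-3/4 → posterior Normal(188/101, 72/101)
obs 8: x=5/2 → posterior Normal(208/109, 72/109)
obs 9: x=-5/2 → posterior Normal(188/117, 8/13)
obs 10: x=-1/4 → posterior Normal(186/125, 72/125)
obs 11: x=-5/2 → posterior Normal(166/133, 72/133)

k = 6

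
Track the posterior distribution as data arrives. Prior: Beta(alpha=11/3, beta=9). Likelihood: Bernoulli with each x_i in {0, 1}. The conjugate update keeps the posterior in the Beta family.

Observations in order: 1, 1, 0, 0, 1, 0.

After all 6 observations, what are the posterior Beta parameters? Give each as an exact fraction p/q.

obs 1: x=1 → posterior Beta(14/3, 9)
obs 2: x=1 → posterior Beta(17/3, 9)
obs 3: x=0 → posterior Beta(17/3, 10)
obs 4: x=0 → posterior Beta(17/3, 11)
obs 5: x=1 → posterior Beta(20/3, 11)
obs 6: x=0 → posterior Beta(20/3, 12)

alpha=20/3, beta=12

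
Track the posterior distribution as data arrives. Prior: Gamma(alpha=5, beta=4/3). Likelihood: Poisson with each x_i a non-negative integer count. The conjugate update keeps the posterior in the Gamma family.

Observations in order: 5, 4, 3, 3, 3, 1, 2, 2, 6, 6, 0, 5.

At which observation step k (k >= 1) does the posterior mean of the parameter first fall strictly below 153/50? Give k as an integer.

obs 1: x=5 → posterior Gamma(10, 7/3)
obs 2: x=4 → posterior Gamma(14, 10/3)
obs 3: x=3 → posterior Gamma(17, 13/3)
obs 4: x=3 → posterior Gamma(20, 16/3)
obs 5: x=3 → posterior Gamma(23, 19/3)
obs 6: x=1 → posterior Gamma(24, 22/3)
obs 7: x=2 → posterior Gamma(26, 25/3)
obs 8: x=2 → posterior Gamma(28, 28/3)
obs 9: x=6 → posterior Gamma(34, 31/3)
obs 10: x=6 → posterior Gamma(40, 34/3)
obs 11: x=0 → posterior Gamma(40, 37/3)
obs 12: x=5 → posterior Gamma(45, 40/3)

k = 8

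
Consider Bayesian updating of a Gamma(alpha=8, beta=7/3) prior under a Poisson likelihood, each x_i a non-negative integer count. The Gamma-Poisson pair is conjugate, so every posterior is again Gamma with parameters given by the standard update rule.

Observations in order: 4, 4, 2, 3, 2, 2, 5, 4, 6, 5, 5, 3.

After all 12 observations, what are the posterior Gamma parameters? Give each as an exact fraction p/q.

alpha=53, beta=43/3

obs 1: x=4 → posterior Gamma(12, 10/3)
obs 2: x=4 → posterior Gamma(16, 13/3)
obs 3: x=2 → posterior Gamma(18, 16/3)
obs 4: x=3 → posterior Gamma(21, 19/3)
obs 5: x=2 → posterior Gamma(23, 22/3)
obs 6: x=2 → posterior Gamma(25, 25/3)
obs 7: x=5 → posterior Gamma(30, 28/3)
obs 8: x=4 → posterior Gamma(34, 31/3)
obs 9: x=6 → posterior Gamma(40, 34/3)
obs 10: x=5 → posterior Gamma(45, 37/3)
obs 11: x=5 → posterior Gamma(50, 40/3)
obs 12: x=3 → posterior Gamma(53, 43/3)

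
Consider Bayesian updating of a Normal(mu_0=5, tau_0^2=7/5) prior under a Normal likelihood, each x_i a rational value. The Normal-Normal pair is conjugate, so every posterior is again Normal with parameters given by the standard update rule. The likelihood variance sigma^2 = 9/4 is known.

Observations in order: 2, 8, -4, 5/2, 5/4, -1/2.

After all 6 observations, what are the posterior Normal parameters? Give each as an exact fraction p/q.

mu_0=484/213, tau_0^2=21/71

obs 1: x=2 → posterior Normal(281/73, 63/73)
obs 2: x=8 → posterior Normal(5, 63/101)
obs 3: x=-4 → posterior Normal(131/43, 21/43)
obs 4: x=5/2 → posterior Normal(463/157, 63/157)
obs 5: x=5/4 → posterior Normal(498/185, 63/185)
obs 6: x=-1/2 → posterior Normal(484/213, 21/71)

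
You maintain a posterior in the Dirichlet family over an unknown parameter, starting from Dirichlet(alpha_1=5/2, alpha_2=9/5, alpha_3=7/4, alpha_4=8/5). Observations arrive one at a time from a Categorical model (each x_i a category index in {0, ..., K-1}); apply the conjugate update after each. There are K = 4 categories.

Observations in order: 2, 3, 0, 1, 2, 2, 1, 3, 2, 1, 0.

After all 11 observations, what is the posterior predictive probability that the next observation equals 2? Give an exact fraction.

obs 1: x=2 → posterior Dirichlet(5/2, 9/5, 11/4, 8/5)
obs 2: x=3 → posterior Dirichlet(5/2, 9/5, 11/4, 13/5)
obs 3: x=0 → posterior Dirichlet(7/2, 9/5, 11/4, 13/5)
obs 4: x=1 → posterior Dirichlet(7/2, 14/5, 11/4, 13/5)
obs 5: x=2 → posterior Dirichlet(7/2, 14/5, 15/4, 13/5)
obs 6: x=2 → posterior Dirichlet(7/2, 14/5, 19/4, 13/5)
obs 7: x=1 → posterior Dirichlet(7/2, 19/5, 19/4, 13/5)
obs 8: x=3 → posterior Dirichlet(7/2, 19/5, 19/4, 18/5)
obs 9: x=2 → posterior Dirichlet(7/2, 19/5, 23/4, 18/5)
obs 10: x=1 → posterior Dirichlet(7/2, 24/5, 23/4, 18/5)
obs 11: x=0 → posterior Dirichlet(9/2, 24/5, 23/4, 18/5)

115/373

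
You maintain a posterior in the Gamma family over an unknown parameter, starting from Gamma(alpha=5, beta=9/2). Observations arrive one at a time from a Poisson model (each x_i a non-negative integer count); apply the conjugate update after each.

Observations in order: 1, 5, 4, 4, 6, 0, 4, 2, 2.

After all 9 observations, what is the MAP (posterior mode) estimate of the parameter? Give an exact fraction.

64/27

obs 1: x=1 → posterior Gamma(6, 11/2)
obs 2: x=5 → posterior Gamma(11, 13/2)
obs 3: x=4 → posterior Gamma(15, 15/2)
obs 4: x=4 → posterior Gamma(19, 17/2)
obs 5: x=6 → posterior Gamma(25, 19/2)
obs 6: x=0 → posterior Gamma(25, 21/2)
obs 7: x=4 → posterior Gamma(29, 23/2)
obs 8: x=2 → posterior Gamma(31, 25/2)
obs 9: x=2 → posterior Gamma(33, 27/2)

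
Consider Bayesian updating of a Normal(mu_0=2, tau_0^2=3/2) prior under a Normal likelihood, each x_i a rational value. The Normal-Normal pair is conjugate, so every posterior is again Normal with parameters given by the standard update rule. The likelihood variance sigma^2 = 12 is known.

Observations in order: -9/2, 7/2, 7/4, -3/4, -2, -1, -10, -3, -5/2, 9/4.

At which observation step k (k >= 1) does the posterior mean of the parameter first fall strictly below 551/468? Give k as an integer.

obs 1: x=-9/2 → posterior Normal(23/18, 4/3)
obs 2: x=7/2 → posterior Normal(3/2, 6/5)
obs 3: x=7/4 → posterior Normal(67/44, 12/11)
obs 4: x=-3/4 → posterior Normal(4/3, 1)
obs 5: x=-2 → posterior Normal(14/13, 12/13)
obs 6: x=-1 → posterior Normal(13/14, 6/7)
obs 7: x=-10 → posterior Normal(1/5, 4/5)
obs 8: x=-3 → posterior Normal(0, 3/4)
obs 9: x=-5/2 → posterior Normal(-5/34, 12/17)
obs 10: x=9/4 → posterior Normal(-1/72, 2/3)

k = 5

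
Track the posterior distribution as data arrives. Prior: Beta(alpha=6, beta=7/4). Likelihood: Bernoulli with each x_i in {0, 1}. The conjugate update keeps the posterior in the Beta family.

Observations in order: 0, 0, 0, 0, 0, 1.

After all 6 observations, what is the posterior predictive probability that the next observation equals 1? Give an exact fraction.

28/55

obs 1: x=0 → posterior Beta(6, 11/4)
obs 2: x=0 → posterior Beta(6, 15/4)
obs 3: x=0 → posterior Beta(6, 19/4)
obs 4: x=0 → posterior Beta(6, 23/4)
obs 5: x=0 → posterior Beta(6, 27/4)
obs 6: x=1 → posterior Beta(7, 27/4)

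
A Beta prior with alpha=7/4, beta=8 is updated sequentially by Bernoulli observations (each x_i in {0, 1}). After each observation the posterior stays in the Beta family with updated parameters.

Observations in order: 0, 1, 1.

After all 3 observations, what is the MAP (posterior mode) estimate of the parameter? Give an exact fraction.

11/43

obs 1: x=0 → posterior Beta(7/4, 9)
obs 2: x=1 → posterior Beta(11/4, 9)
obs 3: x=1 → posterior Beta(15/4, 9)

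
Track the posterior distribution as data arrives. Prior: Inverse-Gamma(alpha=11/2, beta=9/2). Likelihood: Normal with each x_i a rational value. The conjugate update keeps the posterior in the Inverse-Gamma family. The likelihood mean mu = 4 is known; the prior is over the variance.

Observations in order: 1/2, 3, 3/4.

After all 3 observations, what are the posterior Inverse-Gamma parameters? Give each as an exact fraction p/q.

obs 1: x=1/2 → posterior Inverse-Gamma(6, 85/8)
obs 2: x=3 → posterior Inverse-Gamma(13/2, 89/8)
obs 3: x=3/4 → posterior Inverse-Gamma(7, 525/32)

alpha=7, beta=525/32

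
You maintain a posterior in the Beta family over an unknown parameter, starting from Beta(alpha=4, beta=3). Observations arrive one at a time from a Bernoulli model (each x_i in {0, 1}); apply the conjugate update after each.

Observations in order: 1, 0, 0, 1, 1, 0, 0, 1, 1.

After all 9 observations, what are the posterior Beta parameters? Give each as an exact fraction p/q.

obs 1: x=1 → posterior Beta(5, 3)
obs 2: x=0 → posterior Beta(5, 4)
obs 3: x=0 → posterior Beta(5, 5)
obs 4: x=1 → posterior Beta(6, 5)
obs 5: x=1 → posterior Beta(7, 5)
obs 6: x=0 → posterior Beta(7, 6)
obs 7: x=0 → posterior Beta(7, 7)
obs 8: x=1 → posterior Beta(8, 7)
obs 9: x=1 → posterior Beta(9, 7)

alpha=9, beta=7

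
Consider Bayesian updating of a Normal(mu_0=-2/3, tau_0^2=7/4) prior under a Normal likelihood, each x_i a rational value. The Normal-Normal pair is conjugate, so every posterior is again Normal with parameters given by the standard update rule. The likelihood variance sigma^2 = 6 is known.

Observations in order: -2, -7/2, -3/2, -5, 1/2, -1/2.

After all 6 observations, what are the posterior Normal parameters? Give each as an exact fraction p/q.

mu_0=-50/33, tau_0^2=7/11

obs 1: x=-2 → posterior Normal(-30/31, 42/31)
obs 2: x=-7/2 → posterior Normal(-109/76, 21/19)
obs 3: x=-3/2 → posterior Normal(-13/9, 14/15)
obs 4: x=-5 → posterior Normal(-25/13, 21/26)
obs 5: x=1/2 → posterior Normal(-193/118, 42/59)
obs 6: x=-1/2 → posterior Normal(-50/33, 7/11)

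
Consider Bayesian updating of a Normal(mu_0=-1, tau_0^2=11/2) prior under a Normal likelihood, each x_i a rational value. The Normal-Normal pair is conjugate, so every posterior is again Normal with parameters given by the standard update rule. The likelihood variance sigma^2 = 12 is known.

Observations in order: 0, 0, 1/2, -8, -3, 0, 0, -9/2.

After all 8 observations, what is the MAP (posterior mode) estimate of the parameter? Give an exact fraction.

obs 1: x=0 → posterior Normal(-24/35, 132/35)
obs 2: x=0 → posterior Normal(-12/23, 66/23)
obs 3: x=1/2 → posterior Normal(-37/114, 44/19)
obs 4: x=-8 → posterior Normal(-213/136, 33/17)
obs 5: x=-3 → posterior Normal(-279/158, 132/79)
obs 6: x=0 → posterior Normal(-31/20, 22/15)
obs 7: x=0 → posterior Normal(-279/202, 132/101)
obs 8: x=-9/2 → posterior Normal(-27/16, 33/28)

-27/16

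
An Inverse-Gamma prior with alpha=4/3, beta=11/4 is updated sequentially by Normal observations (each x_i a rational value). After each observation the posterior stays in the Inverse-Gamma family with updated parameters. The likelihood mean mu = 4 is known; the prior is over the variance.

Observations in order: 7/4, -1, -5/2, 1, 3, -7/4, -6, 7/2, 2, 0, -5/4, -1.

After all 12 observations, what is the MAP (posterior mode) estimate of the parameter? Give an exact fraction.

14097/800

obs 1: x=7/4 → posterior Inverse-Gamma(11/6, 169/32)
obs 2: x=-1 → posterior Inverse-Gamma(7/3, 569/32)
obs 3: x=-5/2 → posterior Inverse-Gamma(17/6, 1245/32)
obs 4: x=1 → posterior Inverse-Gamma(10/3, 1389/32)
obs 5: x=3 → posterior Inverse-Gamma(23/6, 1405/32)
obs 6: x=-7/4 → posterior Inverse-Gamma(13/3, 967/16)
obs 7: x=-6 → posterior Inverse-Gamma(29/6, 1767/16)
obs 8: x=7/2 → posterior Inverse-Gamma(16/3, 1769/16)
obs 9: x=2 → posterior Inverse-Gamma(35/6, 1801/16)
obs 10: x=0 → posterior Inverse-Gamma(19/3, 1929/16)
obs 11: x=-5/4 → posterior Inverse-Gamma(41/6, 4299/32)
obs 12: x=-1 → posterior Inverse-Gamma(22/3, 4699/32)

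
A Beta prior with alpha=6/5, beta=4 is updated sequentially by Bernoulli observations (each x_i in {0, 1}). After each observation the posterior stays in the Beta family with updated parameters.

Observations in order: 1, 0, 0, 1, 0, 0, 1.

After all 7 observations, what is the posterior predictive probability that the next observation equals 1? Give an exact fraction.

obs 1: x=1 → posterior Beta(11/5, 4)
obs 2: x=0 → posterior Beta(11/5, 5)
obs 3: x=0 → posterior Beta(11/5, 6)
obs 4: x=1 → posterior Beta(16/5, 6)
obs 5: x=0 → posterior Beta(16/5, 7)
obs 6: x=0 → posterior Beta(16/5, 8)
obs 7: x=1 → posterior Beta(21/5, 8)

21/61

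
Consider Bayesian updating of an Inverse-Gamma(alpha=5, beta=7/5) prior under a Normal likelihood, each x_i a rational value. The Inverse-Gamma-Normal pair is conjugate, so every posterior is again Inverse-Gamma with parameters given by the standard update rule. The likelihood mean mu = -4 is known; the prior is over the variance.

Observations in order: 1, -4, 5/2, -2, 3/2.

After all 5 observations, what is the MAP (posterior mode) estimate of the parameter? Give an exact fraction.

1043/170

obs 1: x=1 → posterior Inverse-Gamma(11/2, 139/10)
obs 2: x=-4 → posterior Inverse-Gamma(6, 139/10)
obs 3: x=5/2 → posterior Inverse-Gamma(13/2, 1401/40)
obs 4: x=-2 → posterior Inverse-Gamma(7, 1481/40)
obs 5: x=3/2 → posterior Inverse-Gamma(15/2, 1043/20)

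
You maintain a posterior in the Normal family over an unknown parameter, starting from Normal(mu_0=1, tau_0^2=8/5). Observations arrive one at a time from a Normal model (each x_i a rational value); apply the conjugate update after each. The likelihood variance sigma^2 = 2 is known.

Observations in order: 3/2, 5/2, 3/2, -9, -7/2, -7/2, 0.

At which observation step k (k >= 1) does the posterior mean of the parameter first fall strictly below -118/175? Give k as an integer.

k = 5

obs 1: x=3/2 → posterior Normal(11/9, 8/9)
obs 2: x=5/2 → posterior Normal(21/13, 8/13)
obs 3: x=3/2 → posterior Normal(27/17, 8/17)
obs 4: x=-9 → posterior Normal(-3/7, 8/21)
obs 5: x=-7/2 → posterior Normal(-23/25, 8/25)
obs 6: x=-7/2 → posterior Normal(-37/29, 8/29)
obs 7: x=0 → posterior Normal(-37/33, 8/33)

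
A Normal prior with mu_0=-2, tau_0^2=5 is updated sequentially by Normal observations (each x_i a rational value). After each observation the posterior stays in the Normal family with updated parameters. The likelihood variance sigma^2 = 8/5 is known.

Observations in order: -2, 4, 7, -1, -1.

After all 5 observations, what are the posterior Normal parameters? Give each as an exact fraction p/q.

mu_0=159/133, tau_0^2=40/133

obs 1: x=-2 → posterior Normal(-2, 40/33)
obs 2: x=4 → posterior Normal(17/29, 20/29)
obs 3: x=7 → posterior Normal(209/83, 40/83)
obs 4: x=-1 → posterior Normal(46/27, 10/27)
obs 5: x=-1 → posterior Normal(159/133, 40/133)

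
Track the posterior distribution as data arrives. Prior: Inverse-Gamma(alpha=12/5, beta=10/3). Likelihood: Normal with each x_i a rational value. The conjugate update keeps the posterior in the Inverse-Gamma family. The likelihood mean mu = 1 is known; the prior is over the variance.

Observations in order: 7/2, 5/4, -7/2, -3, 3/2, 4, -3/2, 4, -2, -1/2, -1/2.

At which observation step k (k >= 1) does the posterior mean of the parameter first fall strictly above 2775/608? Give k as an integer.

k = 3

obs 1: x=7/2 → posterior Inverse-Gamma(29/10, 155/24)
obs 2: x=5/4 → posterior Inverse-Gamma(17/5, 623/96)
obs 3: x=-7/2 → posterior Inverse-Gamma(39/10, 1595/96)
obs 4: x=-3 → posterior Inverse-Gamma(22/5, 2363/96)
obs 5: x=3/2 → posterior Inverse-Gamma(49/10, 2375/96)
obs 6: x=4 → posterior Inverse-Gamma(27/5, 2807/96)
obs 7: x=-3/2 → posterior Inverse-Gamma(59/10, 3107/96)
obs 8: x=4 → posterior Inverse-Gamma(32/5, 3539/96)
obs 9: x=-2 → posterior Inverse-Gamma(69/10, 3971/96)
obs 10: x=-1/2 → posterior Inverse-Gamma(37/5, 4079/96)
obs 11: x=-1/2 → posterior Inverse-Gamma(79/10, 4187/96)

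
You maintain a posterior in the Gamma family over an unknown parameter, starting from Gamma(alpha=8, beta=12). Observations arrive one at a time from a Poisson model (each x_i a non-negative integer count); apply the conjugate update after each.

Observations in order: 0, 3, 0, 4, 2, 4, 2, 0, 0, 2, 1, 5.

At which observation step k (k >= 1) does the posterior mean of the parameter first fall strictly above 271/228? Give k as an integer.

obs 1: x=0 → posterior Gamma(8, 13)
obs 2: x=3 → posterior Gamma(11, 14)
obs 3: x=0 → posterior Gamma(11, 15)
obs 4: x=4 → posterior Gamma(15, 16)
obs 5: x=2 → posterior Gamma(17, 17)
obs 6: x=4 → posterior Gamma(21, 18)
obs 7: x=2 → posterior Gamma(23, 19)
obs 8: x=0 → posterior Gamma(23, 20)
obs 9: x=0 → posterior Gamma(23, 21)
obs 10: x=2 → posterior Gamma(25, 22)
obs 11: x=1 → posterior Gamma(26, 23)
obs 12: x=5 → posterior Gamma(31, 24)

k = 7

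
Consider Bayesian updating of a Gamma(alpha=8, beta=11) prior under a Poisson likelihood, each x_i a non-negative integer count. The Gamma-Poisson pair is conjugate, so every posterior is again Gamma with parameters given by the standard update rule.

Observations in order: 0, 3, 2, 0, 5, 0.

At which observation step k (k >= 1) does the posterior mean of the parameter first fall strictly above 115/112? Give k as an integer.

obs 1: x=0 → posterior Gamma(8, 12)
obs 2: x=3 → posterior Gamma(11, 13)
obs 3: x=2 → posterior Gamma(13, 14)
obs 4: x=0 → posterior Gamma(13, 15)
obs 5: x=5 → posterior Gamma(18, 16)
obs 6: x=0 → posterior Gamma(18, 17)

k = 5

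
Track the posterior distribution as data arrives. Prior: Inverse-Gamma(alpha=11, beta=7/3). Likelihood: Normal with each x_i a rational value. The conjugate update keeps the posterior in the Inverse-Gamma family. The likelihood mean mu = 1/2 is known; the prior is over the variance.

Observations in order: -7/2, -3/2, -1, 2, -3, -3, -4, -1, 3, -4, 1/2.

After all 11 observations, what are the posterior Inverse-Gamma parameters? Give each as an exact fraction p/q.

obs 1: x=-7/2 → posterior Inverse-Gamma(23/2, 31/3)
obs 2: x=-3/2 → posterior Inverse-Gamma(12, 37/3)
obs 3: x=-1 → posterior Inverse-Gamma(25/2, 323/24)
obs 4: x=2 → posterior Inverse-Gamma(13, 175/12)
obs 5: x=-3 → posterior Inverse-Gamma(27/2, 497/24)
obs 6: x=-3 → posterior Inverse-Gamma(14, 161/6)
obs 7: x=-4 → posterior Inverse-Gamma(29/2, 887/24)
obs 8: x=-1 → posterior Inverse-Gamma(15, 457/12)
obs 9: x=3 → posterior Inverse-Gamma(31/2, 989/24)
obs 10: x=-4 → posterior Inverse-Gamma(16, 154/3)
obs 11: x=1/2 → posterior Inverse-Gamma(33/2, 154/3)

alpha=33/2, beta=154/3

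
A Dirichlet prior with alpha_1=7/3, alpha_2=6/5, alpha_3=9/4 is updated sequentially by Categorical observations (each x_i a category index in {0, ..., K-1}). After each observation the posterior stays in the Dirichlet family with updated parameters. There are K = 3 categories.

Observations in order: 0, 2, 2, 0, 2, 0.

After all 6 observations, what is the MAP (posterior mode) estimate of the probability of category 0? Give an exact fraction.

260/527

obs 1: x=0 → posterior Dirichlet(10/3, 6/5, 9/4)
obs 2: x=2 → posterior Dirichlet(10/3, 6/5, 13/4)
obs 3: x=2 → posterior Dirichlet(10/3, 6/5, 17/4)
obs 4: x=0 → posterior Dirichlet(13/3, 6/5, 17/4)
obs 5: x=2 → posterior Dirichlet(13/3, 6/5, 21/4)
obs 6: x=0 → posterior Dirichlet(16/3, 6/5, 21/4)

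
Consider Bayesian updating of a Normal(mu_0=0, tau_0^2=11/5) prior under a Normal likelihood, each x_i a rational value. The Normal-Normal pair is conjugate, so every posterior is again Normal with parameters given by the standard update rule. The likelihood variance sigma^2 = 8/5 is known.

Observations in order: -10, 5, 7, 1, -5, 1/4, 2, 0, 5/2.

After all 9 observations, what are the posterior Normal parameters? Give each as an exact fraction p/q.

mu_0=121/428, tau_0^2=88/535

obs 1: x=-10 → posterior Normal(-110/19, 88/95)
obs 2: x=5 → posterior Normal(-11/6, 44/75)
obs 3: x=7 → posterior Normal(22/41, 88/205)
obs 4: x=1 → posterior Normal(33/52, 22/65)
obs 5: x=-5 → posterior Normal(-22/63, 88/315)
obs 6: x=1/4 → posterior Normal(-77/296, 44/185)
obs 7: x=2 → posterior Normal(11/340, 88/425)
obs 8: x=0 → posterior Normal(11/384, 11/60)
obs 9: x=5/2 → posterior Normal(121/428, 88/535)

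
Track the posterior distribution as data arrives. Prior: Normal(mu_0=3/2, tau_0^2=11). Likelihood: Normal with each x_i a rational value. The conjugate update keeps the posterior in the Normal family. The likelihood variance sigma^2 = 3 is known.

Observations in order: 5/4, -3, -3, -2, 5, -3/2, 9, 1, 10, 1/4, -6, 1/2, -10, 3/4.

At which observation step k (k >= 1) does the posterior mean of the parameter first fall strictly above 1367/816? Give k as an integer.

k = 9

obs 1: x=5/4 → posterior Normal(73/56, 33/14)
obs 2: x=-3 → posterior Normal(-59/100, 33/25)
obs 3: x=-3 → posterior Normal(-191/144, 11/12)
obs 4: x=-2 → posterior Normal(-279/188, 33/47)
obs 5: x=5 → posterior Normal(-59/232, 33/58)
obs 6: x=-3/2 → posterior Normal(-125/276, 11/23)
obs 7: x=9 → posterior Normal(271/320, 33/80)
obs 8: x=1 → posterior Normal(45/52, 33/91)
obs 9: x=10 → posterior Normal(755/408, 11/34)
obs 10: x=1/4 → posterior Normal(383/226, 33/113)
obs 11: x=-6 → posterior Normal(251/248, 33/124)
obs 12: x=1/2 → posterior Normal(131/135, 11/45)
obs 13: x=-10 → posterior Normal(21/146, 33/146)
obs 14: x=3/4 → posterior Normal(117/628, 33/157)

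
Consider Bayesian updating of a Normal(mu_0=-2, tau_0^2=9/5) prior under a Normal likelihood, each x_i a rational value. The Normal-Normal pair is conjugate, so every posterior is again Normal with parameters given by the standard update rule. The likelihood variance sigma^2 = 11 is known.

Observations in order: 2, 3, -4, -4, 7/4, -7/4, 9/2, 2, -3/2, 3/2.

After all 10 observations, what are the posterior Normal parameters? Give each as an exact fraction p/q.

obs 1: x=2 → posterior Normal(-23/16, 99/64)
obs 2: x=3 → posterior Normal(-65/73, 99/73)
obs 3: x=-4 → posterior Normal(-101/82, 99/82)
obs 4: x=-4 → posterior Normal(-137/91, 99/91)
obs 5: x=7/4 → posterior Normal(-97/80, 99/100)
obs 6: x=-7/4 → posterior Normal(-137/109, 99/109)
obs 7: x=9/2 → posterior Normal(-193/236, 99/118)
obs 8: x=2 → posterior Normal(-157/254, 99/127)
obs 9: x=-3/2 → posterior Normal(-23/34, 99/136)
obs 10: x=3/2 → posterior Normal(-157/290, 99/145)

mu_0=-157/290, tau_0^2=99/145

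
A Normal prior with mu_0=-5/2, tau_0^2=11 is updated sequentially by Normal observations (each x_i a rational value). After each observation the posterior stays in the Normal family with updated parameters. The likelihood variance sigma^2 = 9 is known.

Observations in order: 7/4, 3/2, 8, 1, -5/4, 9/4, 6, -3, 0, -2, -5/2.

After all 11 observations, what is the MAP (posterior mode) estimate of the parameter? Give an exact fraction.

427/520

obs 1: x=7/4 → posterior Normal(-13/80, 99/20)
obs 2: x=3/2 → posterior Normal(53/124, 99/31)
obs 3: x=8 → posterior Normal(135/56, 33/14)
obs 4: x=1 → posterior Normal(449/212, 99/53)
obs 5: x=-5/4 → posterior Normal(197/128, 99/64)
obs 6: x=9/4 → posterior Normal(493/300, 33/25)
obs 7: x=6 → posterior Normal(757/344, 99/86)
obs 8: x=-3 → posterior Normal(625/388, 99/97)
obs 9: x=0 → posterior Normal(625/432, 11/12)
obs 10: x=-2 → posterior Normal(537/476, 99/119)
obs 11: x=-5/2 → posterior Normal(427/520, 99/130)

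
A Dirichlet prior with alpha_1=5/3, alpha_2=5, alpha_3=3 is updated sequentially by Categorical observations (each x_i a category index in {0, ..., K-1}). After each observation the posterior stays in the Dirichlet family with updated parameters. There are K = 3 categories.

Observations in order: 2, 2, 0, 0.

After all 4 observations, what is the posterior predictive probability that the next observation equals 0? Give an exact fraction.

obs 1: x=2 → posterior Dirichlet(5/3, 5, 4)
obs 2: x=2 → posterior Dirichlet(5/3, 5, 5)
obs 3: x=0 → posterior Dirichlet(8/3, 5, 5)
obs 4: x=0 → posterior Dirichlet(11/3, 5, 5)

11/41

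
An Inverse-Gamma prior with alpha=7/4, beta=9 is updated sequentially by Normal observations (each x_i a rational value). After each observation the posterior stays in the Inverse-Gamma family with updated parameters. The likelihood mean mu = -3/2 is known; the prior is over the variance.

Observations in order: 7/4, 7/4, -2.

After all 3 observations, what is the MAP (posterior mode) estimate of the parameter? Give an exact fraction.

315/68

obs 1: x=7/4 → posterior Inverse-Gamma(9/4, 457/32)
obs 2: x=7/4 → posterior Inverse-Gamma(11/4, 313/16)
obs 3: x=-2 → posterior Inverse-Gamma(13/4, 315/16)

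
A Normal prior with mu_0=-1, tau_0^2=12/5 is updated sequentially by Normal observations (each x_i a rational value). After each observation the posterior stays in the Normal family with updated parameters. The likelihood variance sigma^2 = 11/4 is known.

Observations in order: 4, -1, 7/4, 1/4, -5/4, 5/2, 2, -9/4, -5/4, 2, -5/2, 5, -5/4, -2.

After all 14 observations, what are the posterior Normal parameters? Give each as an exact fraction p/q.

obs 1: x=4 → posterior Normal(137/103, 132/103)
obs 2: x=-1 → posterior Normal(89/151, 132/151)
obs 3: x=7/4 → posterior Normal(173/199, 132/199)
obs 4: x=1/4 → posterior Normal(185/247, 132/247)
obs 5: x=-5/4 → posterior Normal(25/59, 132/295)
obs 6: x=5/2 → posterior Normal(5/7, 132/343)
obs 7: x=2 → posterior Normal(341/391, 132/391)
obs 8: x=-9/4 → posterior Normal(233/439, 132/439)
obs 9: x=-5/4 → posterior Normal(173/487, 132/487)
obs 10: x=2 → posterior Normal(269/535, 132/535)
obs 11: x=-5/2 → posterior Normal(149/583, 12/53)
obs 12: x=5 → posterior Normal(389/631, 132/631)
obs 13: x=-5/4 → posterior Normal(47/97, 132/679)
obs 14: x=-2 → posterior Normal(233/727, 132/727)

mu_0=233/727, tau_0^2=132/727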